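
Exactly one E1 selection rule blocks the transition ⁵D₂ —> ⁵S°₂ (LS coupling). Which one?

Reading off the term symbols: S 2→2, L 2→0, J 2→2, parity even→odd.
Parity must change: even → odd — ✓.
ΔS = 0: S: 2 → 2 — ✓.
ΔL = 0, ±1 (not L=0↔0): L: 2 → 0, ΔL = -2 — ✗.
ΔJ = 0, ±1 (not J=0↔0): J: 2 → 2, ΔJ = +0 — ✓.

the ΔL = 0, ±1 rule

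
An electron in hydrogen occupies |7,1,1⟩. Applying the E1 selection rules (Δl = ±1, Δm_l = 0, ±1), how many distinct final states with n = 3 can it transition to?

4

E1 requires Δl = ±1, so l_f ∈ {0, 2}; with 0 ≤ l_f ≤ n_f−1 = 2, the allowed l_f values are {0, 2}.
For l_f = 0: m_f ∈ {m_i−1, m_i, m_i+1} ∩ [−0, 0] = {0} → 1 state.
For l_f = 2: m_f ∈ {m_i−1, m_i, m_i+1} ∩ [−2, 2] = {0, 1, 2} → 3 states.
Total: 4.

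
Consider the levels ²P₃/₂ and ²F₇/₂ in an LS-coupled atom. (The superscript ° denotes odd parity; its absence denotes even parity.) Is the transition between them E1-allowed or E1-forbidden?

forbidden

Parity must change: even → even — ✗.
ΔS = 0: S: 1/2 → 1/2 — ✓.
ΔL = 0, ±1 (not L=0↔0): L: 1 → 3, ΔL = +2 — ✗.
ΔJ = 0, ±1 (not J=0↔0): J: 3/2 → 7/2, ΔJ = +2 — ✗.
Rule(s) violated: parity, ΔL, ΔJ.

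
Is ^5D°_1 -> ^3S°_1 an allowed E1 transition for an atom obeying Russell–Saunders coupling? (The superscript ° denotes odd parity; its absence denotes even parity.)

Parity must change: odd → odd — ✗.
ΔS = 0: S: 2 → 1 — ✗.
ΔL = 0, ±1 (not L=0↔0): L: 2 → 0, ΔL = -2 — ✗.
ΔJ = 0, ±1 (not J=0↔0): J: 1 → 1, ΔJ = +0 — ✓.
Rule(s) violated: parity, ΔS, ΔL.

forbidden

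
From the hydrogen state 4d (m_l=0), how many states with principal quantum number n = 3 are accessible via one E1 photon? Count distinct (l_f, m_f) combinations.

3

E1 requires Δl = ±1, so l_f ∈ {1, 3}; with 0 ≤ l_f ≤ n_f−1 = 2, the allowed l_f values are {1}.
For l_f = 1: m_f ∈ {m_i−1, m_i, m_i+1} ∩ [−1, 1] = {-1, 0, 1} → 3 states.
Total: 3.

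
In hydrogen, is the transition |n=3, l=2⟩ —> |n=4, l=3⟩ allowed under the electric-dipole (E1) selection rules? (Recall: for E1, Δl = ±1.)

allowed

Initial l = 2, final l = 3, so Δl = +1. E1 requires Δl = ±1: ✓.
All E1 selection rules are satisfied.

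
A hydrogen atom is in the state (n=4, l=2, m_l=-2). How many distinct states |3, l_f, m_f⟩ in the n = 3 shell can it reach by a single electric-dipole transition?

1

E1 requires Δl = ±1, so l_f ∈ {1, 3}; with 0 ≤ l_f ≤ n_f−1 = 2, the allowed l_f values are {1}.
For l_f = 1: m_f ∈ {m_i−1, m_i, m_i+1} ∩ [−1, 1] = {-1} → 1 state.
Total: 1.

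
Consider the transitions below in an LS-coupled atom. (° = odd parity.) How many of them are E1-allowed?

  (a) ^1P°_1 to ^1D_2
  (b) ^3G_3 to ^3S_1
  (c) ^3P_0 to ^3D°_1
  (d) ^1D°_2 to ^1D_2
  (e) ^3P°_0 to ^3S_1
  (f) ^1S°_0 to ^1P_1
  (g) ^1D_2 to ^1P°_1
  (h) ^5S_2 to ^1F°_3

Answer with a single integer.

6

(a) allowed
(b) forbidden (parity, ΔL, ΔJ fail)
(c) allowed
(d) allowed
(e) allowed
(f) allowed
(g) allowed
(h) forbidden (ΔS, ΔL fail)
Total allowed: 6 of 8.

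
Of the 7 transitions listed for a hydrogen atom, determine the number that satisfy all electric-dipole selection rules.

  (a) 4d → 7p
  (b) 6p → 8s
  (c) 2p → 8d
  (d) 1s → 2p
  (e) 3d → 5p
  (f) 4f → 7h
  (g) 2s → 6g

(a) allowed
(b) allowed
(c) allowed
(d) allowed
(e) allowed
(f) forbidden — Δl = +2 (E1 requires Δl = ±1)
(g) forbidden — Δl = +4 (E1 requires Δl = ±1)
Total allowed: 5 of 7.

5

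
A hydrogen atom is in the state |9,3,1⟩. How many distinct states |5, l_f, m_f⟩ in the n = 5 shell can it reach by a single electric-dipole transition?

6

E1 requires Δl = ±1, so l_f ∈ {2, 4}; with 0 ≤ l_f ≤ n_f−1 = 4, the allowed l_f values are {2, 4}.
For l_f = 2: m_f ∈ {m_i−1, m_i, m_i+1} ∩ [−2, 2] = {0, 1, 2} → 3 states.
For l_f = 4: m_f ∈ {m_i−1, m_i, m_i+1} ∩ [−4, 4] = {0, 1, 2} → 3 states.
Total: 6.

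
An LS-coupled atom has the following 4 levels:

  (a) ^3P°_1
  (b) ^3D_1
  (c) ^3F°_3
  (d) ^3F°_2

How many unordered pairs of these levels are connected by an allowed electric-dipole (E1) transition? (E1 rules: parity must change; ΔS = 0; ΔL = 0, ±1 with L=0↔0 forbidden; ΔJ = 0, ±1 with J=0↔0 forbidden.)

2

(a)–(b): allowed.
(a)–(c): forbidden (parity, ΔL, ΔJ).
(a)–(d): forbidden (parity, ΔL).
(b)–(c): forbidden (ΔJ).
(b)–(d): allowed.
(c)–(d): forbidden (parity).
Allowed pairs: 2 of 6.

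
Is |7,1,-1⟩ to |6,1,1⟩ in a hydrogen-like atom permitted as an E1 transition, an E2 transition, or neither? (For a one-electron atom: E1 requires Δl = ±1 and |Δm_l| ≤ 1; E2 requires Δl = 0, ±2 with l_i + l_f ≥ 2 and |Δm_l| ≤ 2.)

E2

Δl = 1 − 1 = +0; l_i + l_f = 2.
Δm_l = +2.
E1 (Δl = ±1, |Δm_l| ≤ 1): not satisfied.
E2 (Δl = 0,±2, l_i+l_f ≥ 2, |Δm_l| ≤ 2): satisfied.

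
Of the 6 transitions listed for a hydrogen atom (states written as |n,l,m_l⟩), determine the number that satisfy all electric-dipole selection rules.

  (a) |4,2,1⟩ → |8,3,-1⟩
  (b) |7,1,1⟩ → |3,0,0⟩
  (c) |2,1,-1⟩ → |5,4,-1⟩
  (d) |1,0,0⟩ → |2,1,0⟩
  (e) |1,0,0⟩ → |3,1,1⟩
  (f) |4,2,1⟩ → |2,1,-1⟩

3

(a) forbidden — Δm_l = -2 (E1 requires Δm_l = 0, ±1)
(b) allowed
(c) forbidden — Δl = +3 (E1 requires Δl = ±1)
(d) allowed
(e) allowed
(f) forbidden — Δm_l = -2 (E1 requires Δm_l = 0, ±1)
Total allowed: 3 of 6.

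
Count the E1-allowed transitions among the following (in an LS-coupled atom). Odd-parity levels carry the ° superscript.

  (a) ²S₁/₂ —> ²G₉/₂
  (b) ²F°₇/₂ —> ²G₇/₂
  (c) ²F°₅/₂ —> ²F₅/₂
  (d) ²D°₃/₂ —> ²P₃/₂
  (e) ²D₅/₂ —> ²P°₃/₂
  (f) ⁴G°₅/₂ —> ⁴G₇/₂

(a) forbidden (parity, ΔL, ΔJ fail)
(b) allowed
(c) allowed
(d) allowed
(e) allowed
(f) allowed
Total allowed: 5 of 6.

5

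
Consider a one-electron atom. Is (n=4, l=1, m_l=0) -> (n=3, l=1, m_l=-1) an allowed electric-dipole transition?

Initial l = 1, final l = 1, so Δl = +0. E1 requires Δl = ±1: fails.
Δm_l = -1 − (0) = -1. E1 requires Δm_l = 0, ±1: ok.
The transition is electric-dipole forbidden.

forbidden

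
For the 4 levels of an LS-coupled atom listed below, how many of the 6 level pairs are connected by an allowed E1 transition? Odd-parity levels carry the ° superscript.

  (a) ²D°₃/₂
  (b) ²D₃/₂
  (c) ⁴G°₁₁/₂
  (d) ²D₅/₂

(a)–(b): allowed.
(a)–(c): forbidden (parity, ΔS, ΔL, ΔJ).
(a)–(d): allowed.
(b)–(c): forbidden (ΔS, ΔL, ΔJ).
(b)–(d): forbidden (parity).
(c)–(d): forbidden (ΔS, ΔL, ΔJ).
Allowed pairs: 2 of 6.

2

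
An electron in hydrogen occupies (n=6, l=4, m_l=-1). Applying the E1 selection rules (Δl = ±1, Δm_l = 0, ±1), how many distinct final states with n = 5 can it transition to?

3

E1 requires Δl = ±1, so l_f ∈ {3, 5}; with 0 ≤ l_f ≤ n_f−1 = 4, the allowed l_f values are {3}.
For l_f = 3: m_f ∈ {m_i−1, m_i, m_i+1} ∩ [−3, 3] = {-2, -1, 0} → 3 states.
Total: 3.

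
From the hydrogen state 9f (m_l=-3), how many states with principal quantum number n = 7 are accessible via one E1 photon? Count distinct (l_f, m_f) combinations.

4

E1 requires Δl = ±1, so l_f ∈ {2, 4}; with 0 ≤ l_f ≤ n_f−1 = 6, the allowed l_f values are {2, 4}.
For l_f = 2: m_f ∈ {m_i−1, m_i, m_i+1} ∩ [−2, 2] = {-2} → 1 state.
For l_f = 4: m_f ∈ {m_i−1, m_i, m_i+1} ∩ [−4, 4] = {-4, -3, -2} → 3 states.
Total: 4.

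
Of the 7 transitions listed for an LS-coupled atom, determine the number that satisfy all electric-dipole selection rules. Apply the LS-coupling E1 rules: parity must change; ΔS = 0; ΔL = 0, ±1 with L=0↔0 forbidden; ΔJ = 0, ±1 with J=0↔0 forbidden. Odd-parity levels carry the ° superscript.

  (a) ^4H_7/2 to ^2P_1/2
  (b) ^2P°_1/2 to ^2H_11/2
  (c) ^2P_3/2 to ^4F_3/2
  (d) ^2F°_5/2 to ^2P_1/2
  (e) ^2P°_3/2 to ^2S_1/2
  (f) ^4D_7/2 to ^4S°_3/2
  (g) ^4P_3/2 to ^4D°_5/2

(a) forbidden (parity, ΔS, ΔL, ΔJ fail)
(b) forbidden (ΔL, ΔJ fail)
(c) forbidden (parity, ΔS, ΔL fail)
(d) forbidden (ΔL, ΔJ fail)
(e) allowed
(f) forbidden (ΔL, ΔJ fail)
(g) allowed
Total allowed: 2 of 7.

2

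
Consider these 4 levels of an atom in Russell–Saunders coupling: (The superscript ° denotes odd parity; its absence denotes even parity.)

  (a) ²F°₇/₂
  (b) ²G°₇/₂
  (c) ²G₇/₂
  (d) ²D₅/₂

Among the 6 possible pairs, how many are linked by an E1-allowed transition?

(a)–(b): forbidden (parity).
(a)–(c): allowed.
(a)–(d): allowed.
(b)–(c): allowed.
(b)–(d): forbidden (ΔL).
(c)–(d): forbidden (parity, ΔL).
Allowed pairs: 3 of 6.

3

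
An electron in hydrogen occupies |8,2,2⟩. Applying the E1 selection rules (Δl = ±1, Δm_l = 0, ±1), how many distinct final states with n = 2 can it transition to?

1

E1 requires Δl = ±1, so l_f ∈ {1, 3}; with 0 ≤ l_f ≤ n_f−1 = 1, the allowed l_f values are {1}.
For l_f = 1: m_f ∈ {m_i−1, m_i, m_i+1} ∩ [−1, 1] = {1} → 1 state.
Total: 1.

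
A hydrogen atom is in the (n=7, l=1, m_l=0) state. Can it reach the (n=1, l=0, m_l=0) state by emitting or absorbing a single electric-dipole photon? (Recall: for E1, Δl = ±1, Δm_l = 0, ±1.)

allowed

l: 1 → 0 (Δl = -1). Δl = ±1 satisfied.
Δm_l = 0 − (0) = +0. E1 requires Δm_l = 0, ±1: satisfied.
All E1 selection rules are satisfied.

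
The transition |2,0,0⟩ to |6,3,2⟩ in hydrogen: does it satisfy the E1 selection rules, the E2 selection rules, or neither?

Δl = 3 − 0 = +3; l_i + l_f = 3.
Δm_l = +2.
E1 (Δl = ±1, |Δm_l| ≤ 1): not satisfied.
E2 (Δl = 0,±2, l_i+l_f ≥ 2, |Δm_l| ≤ 2): not satisfied.

neither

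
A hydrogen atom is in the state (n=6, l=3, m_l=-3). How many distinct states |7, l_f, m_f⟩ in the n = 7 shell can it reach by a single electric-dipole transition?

4

E1 requires Δl = ±1, so l_f ∈ {2, 4}; with 0 ≤ l_f ≤ n_f−1 = 6, the allowed l_f values are {2, 4}.
For l_f = 2: m_f ∈ {m_i−1, m_i, m_i+1} ∩ [−2, 2] = {-2} → 1 state.
For l_f = 4: m_f ∈ {m_i−1, m_i, m_i+1} ∩ [−4, 4] = {-4, -3, -2} → 3 states.
Total: 4.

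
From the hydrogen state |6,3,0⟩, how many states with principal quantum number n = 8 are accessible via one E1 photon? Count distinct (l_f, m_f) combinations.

6

E1 requires Δl = ±1, so l_f ∈ {2, 4}; with 0 ≤ l_f ≤ n_f−1 = 7, the allowed l_f values are {2, 4}.
For l_f = 2: m_f ∈ {m_i−1, m_i, m_i+1} ∩ [−2, 2] = {-1, 0, 1} → 3 states.
For l_f = 4: m_f ∈ {m_i−1, m_i, m_i+1} ∩ [−4, 4] = {-1, 0, 1} → 3 states.
Total: 6.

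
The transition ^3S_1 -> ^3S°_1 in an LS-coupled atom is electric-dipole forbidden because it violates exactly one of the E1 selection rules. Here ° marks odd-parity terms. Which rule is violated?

the L=0 ↔ L=0 exclusion

Initial level: S=1, L=0, J=1, parity even. Final level: S=1, L=0, J=1, parity odd.
Parity must change: even → odd — satisfied.
ΔL = 0, ±1 (not L=0↔0): L: 0 → 0, ΔL = +0 — violated.
ΔS = 0: S: 1 → 1 — satisfied.
ΔJ = 0, ±1 (not J=0↔0): J: 1 → 1, ΔJ = +0 — satisfied.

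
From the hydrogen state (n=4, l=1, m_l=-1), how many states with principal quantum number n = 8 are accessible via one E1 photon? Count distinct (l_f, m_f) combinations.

E1 requires Δl = ±1, so l_f ∈ {0, 2}; with 0 ≤ l_f ≤ n_f−1 = 7, the allowed l_f values are {0, 2}.
For l_f = 0: m_f ∈ {m_i−1, m_i, m_i+1} ∩ [−0, 0] = {0} → 1 state.
For l_f = 2: m_f ∈ {m_i−1, m_i, m_i+1} ∩ [−2, 2] = {-2, -1, 0} → 3 states.
Total: 4.

4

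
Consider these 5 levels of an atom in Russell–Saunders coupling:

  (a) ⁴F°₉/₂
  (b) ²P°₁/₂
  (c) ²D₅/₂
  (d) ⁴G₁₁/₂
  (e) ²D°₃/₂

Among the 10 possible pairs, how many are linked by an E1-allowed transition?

(a)–(b): forbidden (parity, ΔS, ΔL, ΔJ).
(a)–(c): forbidden (ΔS, ΔJ).
(a)–(d): allowed.
(a)–(e): forbidden (parity, ΔS, ΔJ).
(b)–(c): forbidden (ΔJ).
(b)–(d): forbidden (ΔS, ΔL, ΔJ).
(b)–(e): forbidden (parity).
(c)–(d): forbidden (parity, ΔS, ΔL, ΔJ).
(c)–(e): allowed.
(d)–(e): forbidden (ΔS, ΔL, ΔJ).
Allowed pairs: 2 of 10.

2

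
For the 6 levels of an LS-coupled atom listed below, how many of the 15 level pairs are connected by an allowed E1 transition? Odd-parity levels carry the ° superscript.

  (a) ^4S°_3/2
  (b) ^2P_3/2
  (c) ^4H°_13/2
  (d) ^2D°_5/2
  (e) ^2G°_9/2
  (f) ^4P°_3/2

1

(a)–(b): forbidden (ΔS).
(a)–(c): forbidden (parity, ΔL, ΔJ).
(a)–(d): forbidden (parity, ΔS, ΔL).
(a)–(e): forbidden (parity, ΔS, ΔL, ΔJ).
(a)–(f): forbidden (parity).
(b)–(c): forbidden (ΔS, ΔL, ΔJ).
(b)–(d): allowed.
(b)–(e): forbidden (ΔL, ΔJ).
(b)–(f): forbidden (ΔS).
(c)–(d): forbidden (parity, ΔS, ΔL, ΔJ).
(c)–(e): forbidden (parity, ΔS, ΔJ).
(c)–(f): forbidden (parity, ΔL, ΔJ).
(d)–(e): forbidden (parity, ΔL, ΔJ).
(d)–(f): forbidden (parity, ΔS).
(e)–(f): forbidden (parity, ΔS, ΔL, ΔJ).
Allowed pairs: 1 of 15.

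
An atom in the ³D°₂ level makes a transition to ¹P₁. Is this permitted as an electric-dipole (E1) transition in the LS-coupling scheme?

forbidden

ΔS = 0: S: 1 → 0 — fails.
ΔL = 0, ±1 (not L=0↔0): L: 2 → 1, ΔL = -1 — ok.
Parity must change: odd → even — ok.
ΔJ = 0, ±1 (not J=0↔0): J: 2 → 1, ΔJ = -1 — ok.
Rule(s) violated: ΔS.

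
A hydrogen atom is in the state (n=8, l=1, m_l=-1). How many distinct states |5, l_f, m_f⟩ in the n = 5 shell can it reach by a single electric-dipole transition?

4

E1 requires Δl = ±1, so l_f ∈ {0, 2}; with 0 ≤ l_f ≤ n_f−1 = 4, the allowed l_f values are {0, 2}.
For l_f = 0: m_f ∈ {m_i−1, m_i, m_i+1} ∩ [−0, 0] = {0} → 1 state.
For l_f = 2: m_f ∈ {m_i−1, m_i, m_i+1} ∩ [−2, 2] = {-2, -1, 0} → 3 states.
Total: 4.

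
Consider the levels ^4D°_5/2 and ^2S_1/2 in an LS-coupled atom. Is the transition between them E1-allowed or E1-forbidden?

forbidden

Initial level: S=3/2, L=2, J=5/2, parity odd. Final level: S=1/2, L=0, J=1/2, parity even.
ΔJ = 0, ±1 (not J=0↔0): J: 5/2 → 1/2, ΔJ = -2 — fails.
ΔS = 0: S: 3/2 → 1/2 — fails.
ΔL = 0, ±1 (not L=0↔0): L: 2 → 0, ΔL = -2 — fails.
Parity must change: odd → even — ok.
Rule(s) violated: ΔS, ΔL, ΔJ.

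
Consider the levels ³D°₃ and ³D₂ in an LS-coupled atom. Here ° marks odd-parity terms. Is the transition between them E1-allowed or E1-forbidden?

allowed

Reading off the term symbols: S 1→1, L 2→2, J 3→2, parity odd→even.
Parity must change: odd → even — passes.
ΔS = 0: S: 1 → 1 — passes.
ΔL = 0, ±1 (not L=0↔0): L: 2 → 2, ΔL = +0 — passes.
ΔJ = 0, ±1 (not J=0↔0): J: 3 → 2, ΔJ = -1 — passes.
All four E1 rules are satisfied.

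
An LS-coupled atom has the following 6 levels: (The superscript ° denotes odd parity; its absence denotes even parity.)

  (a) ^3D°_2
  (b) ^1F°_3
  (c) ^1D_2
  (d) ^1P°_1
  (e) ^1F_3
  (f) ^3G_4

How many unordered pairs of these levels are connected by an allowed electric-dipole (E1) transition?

(a)–(b): forbidden (parity, ΔS).
(a)–(c): forbidden (ΔS).
(a)–(d): forbidden (parity, ΔS).
(a)–(e): forbidden (ΔS).
(a)–(f): forbidden (ΔL, ΔJ).
(b)–(c): allowed.
(b)–(d): forbidden (parity, ΔL, ΔJ).
(b)–(e): allowed.
(b)–(f): forbidden (ΔS).
(c)–(d): allowed.
(c)–(e): forbidden (parity).
(c)–(f): forbidden (parity, ΔS, ΔL, ΔJ).
(d)–(e): forbidden (ΔL, ΔJ).
(d)–(f): forbidden (ΔS, ΔL, ΔJ).
(e)–(f): forbidden (parity, ΔS).
Allowed pairs: 3 of 15.

3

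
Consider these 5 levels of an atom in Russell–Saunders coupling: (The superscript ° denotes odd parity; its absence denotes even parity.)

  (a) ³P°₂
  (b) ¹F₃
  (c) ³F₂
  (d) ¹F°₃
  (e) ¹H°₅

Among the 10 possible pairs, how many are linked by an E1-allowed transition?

(a)–(b): forbidden (ΔS, ΔL).
(a)–(c): forbidden (ΔL).
(a)–(d): forbidden (parity, ΔS, ΔL).
(a)–(e): forbidden (parity, ΔS, ΔL, ΔJ).
(b)–(c): forbidden (parity, ΔS).
(b)–(d): allowed.
(b)–(e): forbidden (ΔL, ΔJ).
(c)–(d): forbidden (ΔS).
(c)–(e): forbidden (ΔS, ΔL, ΔJ).
(d)–(e): forbidden (parity, ΔL, ΔJ).
Allowed pairs: 1 of 10.

1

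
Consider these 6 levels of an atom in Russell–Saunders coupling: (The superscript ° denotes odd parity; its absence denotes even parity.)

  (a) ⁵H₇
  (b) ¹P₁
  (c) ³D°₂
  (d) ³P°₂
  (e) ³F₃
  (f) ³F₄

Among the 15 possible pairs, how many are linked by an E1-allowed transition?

(a)–(b): forbidden (parity, ΔS, ΔL, ΔJ).
(a)–(c): forbidden (ΔS, ΔL, ΔJ).
(a)–(d): forbidden (ΔS, ΔL, ΔJ).
(a)–(e): forbidden (parity, ΔS, ΔL, ΔJ).
(a)–(f): forbidden (parity, ΔS, ΔL, ΔJ).
(b)–(c): forbidden (ΔS).
(b)–(d): forbidden (ΔS).
(b)–(e): forbidden (parity, ΔS, ΔL, ΔJ).
(b)–(f): forbidden (parity, ΔS, ΔL, ΔJ).
(c)–(d): forbidden (parity).
(c)–(e): allowed.
(c)–(f): forbidden (ΔJ).
(d)–(e): forbidden (ΔL).
(d)–(f): forbidden (ΔL, ΔJ).
(e)–(f): forbidden (parity).
Allowed pairs: 1 of 15.

1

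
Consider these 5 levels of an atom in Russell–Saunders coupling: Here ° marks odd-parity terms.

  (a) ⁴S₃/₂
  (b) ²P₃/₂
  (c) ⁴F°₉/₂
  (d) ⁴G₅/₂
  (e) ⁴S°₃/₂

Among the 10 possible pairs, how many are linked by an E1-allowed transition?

(a)–(b): forbidden (parity, ΔS).
(a)–(c): forbidden (ΔL, ΔJ).
(a)–(d): forbidden (parity, ΔL).
(a)–(e): forbidden (ΔL).
(b)–(c): forbidden (ΔS, ΔL, ΔJ).
(b)–(d): forbidden (parity, ΔS, ΔL).
(b)–(e): forbidden (ΔS).
(c)–(d): forbidden (ΔJ).
(c)–(e): forbidden (parity, ΔL, ΔJ).
(d)–(e): forbidden (ΔL).
Allowed pairs: 0 of 10.

0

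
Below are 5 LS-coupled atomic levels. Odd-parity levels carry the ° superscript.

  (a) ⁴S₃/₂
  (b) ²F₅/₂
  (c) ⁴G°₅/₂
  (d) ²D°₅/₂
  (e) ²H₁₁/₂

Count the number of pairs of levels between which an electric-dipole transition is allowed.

(a)–(b): forbidden (parity, ΔS, ΔL).
(a)–(c): forbidden (ΔL).
(a)–(d): forbidden (ΔS, ΔL).
(a)–(e): forbidden (parity, ΔS, ΔL, ΔJ).
(b)–(c): forbidden (ΔS).
(b)–(d): allowed.
(b)–(e): forbidden (parity, ΔL, ΔJ).
(c)–(d): forbidden (parity, ΔS, ΔL).
(c)–(e): forbidden (ΔS, ΔJ).
(d)–(e): forbidden (ΔL, ΔJ).
Allowed pairs: 1 of 10.

1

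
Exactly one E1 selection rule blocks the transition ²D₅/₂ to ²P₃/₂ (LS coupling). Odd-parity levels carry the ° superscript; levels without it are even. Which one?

Reading off the term symbols: S 1/2→1/2, L 2→1, J 5/2→3/2, parity even→even.
Parity must change: even → even — violated.
ΔL = 0, ±1 (not L=0↔0): L: 2 → 1, ΔL = -1 — satisfied.
ΔS = 0: S: 1/2 → 1/2 — satisfied.
ΔJ = 0, ±1 (not J=0↔0): J: 5/2 → 3/2, ΔJ = -1 — satisfied.

parity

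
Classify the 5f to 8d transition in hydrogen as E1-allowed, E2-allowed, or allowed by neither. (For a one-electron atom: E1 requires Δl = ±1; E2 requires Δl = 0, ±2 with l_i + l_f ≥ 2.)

Δl = 2 − 3 = -1; l_i + l_f = 5.
E1 (Δl = ±1): satisfied.
E2 (Δl = 0,±2, l_i+l_f ≥ 2): not satisfied.

E1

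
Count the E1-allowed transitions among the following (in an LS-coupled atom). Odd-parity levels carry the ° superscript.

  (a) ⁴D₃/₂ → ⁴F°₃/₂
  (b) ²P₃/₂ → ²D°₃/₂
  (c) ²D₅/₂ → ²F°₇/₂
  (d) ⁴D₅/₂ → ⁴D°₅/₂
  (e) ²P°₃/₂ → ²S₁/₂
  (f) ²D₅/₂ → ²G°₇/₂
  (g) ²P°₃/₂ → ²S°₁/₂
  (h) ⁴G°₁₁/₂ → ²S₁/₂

(a) allowed
(b) allowed
(c) allowed
(d) allowed
(e) allowed
(f) forbidden (ΔL fails)
(g) forbidden (parity fails)
(h) forbidden (ΔS, ΔL, ΔJ fail)
Total allowed: 5 of 8.

5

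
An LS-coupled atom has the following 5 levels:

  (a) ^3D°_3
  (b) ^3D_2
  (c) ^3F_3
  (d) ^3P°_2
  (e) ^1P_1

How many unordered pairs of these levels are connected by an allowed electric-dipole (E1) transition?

(a)–(b): allowed.
(a)–(c): allowed.
(a)–(d): forbidden (parity).
(a)–(e): forbidden (ΔS, ΔJ).
(b)–(c): forbidden (parity).
(b)–(d): allowed.
(b)–(e): forbidden (parity, ΔS).
(c)–(d): forbidden (ΔL).
(c)–(e): forbidden (parity, ΔS, ΔL, ΔJ).
(d)–(e): forbidden (ΔS).
Allowed pairs: 3 of 10.

3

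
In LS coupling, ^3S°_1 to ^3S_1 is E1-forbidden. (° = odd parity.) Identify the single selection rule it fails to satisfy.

Reading off the term symbols: S 1→1, L 0→0, J 1→1, parity odd→even.
Parity must change: odd → even — passes.
ΔS = 0: S: 1 → 1 — passes.
ΔL = 0, ±1 (not L=0↔0): L: 0 → 0, ΔL = +0 — fails.
ΔJ = 0, ±1 (not J=0↔0): J: 1 → 1, ΔJ = +0 — passes.

the L=0 ↔ L=0 exclusion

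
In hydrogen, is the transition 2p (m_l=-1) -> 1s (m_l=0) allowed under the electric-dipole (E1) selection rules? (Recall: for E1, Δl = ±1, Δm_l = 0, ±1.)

Initial l = 1, final l = 0, so Δl = -1. E1 requires Δl = ±1: ok.
m_l: -1 → 0 (Δm_l = +1). |Δm_l| ≤ 1 ok.
All E1 selection rules are satisfied.

allowed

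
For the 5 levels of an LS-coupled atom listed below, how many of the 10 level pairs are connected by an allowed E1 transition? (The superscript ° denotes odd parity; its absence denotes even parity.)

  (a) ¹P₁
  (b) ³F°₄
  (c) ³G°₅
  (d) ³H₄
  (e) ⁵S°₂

(a)–(b): forbidden (ΔS, ΔL, ΔJ).
(a)–(c): forbidden (ΔS, ΔL, ΔJ).
(a)–(d): forbidden (parity, ΔS, ΔL, ΔJ).
(a)–(e): forbidden (ΔS).
(b)–(c): forbidden (parity).
(b)–(d): forbidden (ΔL).
(b)–(e): forbidden (parity, ΔS, ΔL, ΔJ).
(c)–(d): allowed.
(c)–(e): forbidden (parity, ΔS, ΔL, ΔJ).
(d)–(e): forbidden (ΔS, ΔL, ΔJ).
Allowed pairs: 1 of 10.

1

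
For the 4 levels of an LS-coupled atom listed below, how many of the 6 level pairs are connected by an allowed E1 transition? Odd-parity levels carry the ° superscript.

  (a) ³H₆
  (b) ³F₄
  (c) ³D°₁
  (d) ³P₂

(a)–(b): forbidden (parity, ΔL, ΔJ).
(a)–(c): forbidden (ΔL, ΔJ).
(a)–(d): forbidden (parity, ΔL, ΔJ).
(b)–(c): forbidden (ΔJ).
(b)–(d): forbidden (parity, ΔL, ΔJ).
(c)–(d): allowed.
Allowed pairs: 1 of 6.

1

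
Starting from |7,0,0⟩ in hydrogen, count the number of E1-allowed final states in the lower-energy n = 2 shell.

3

E1 requires Δl = ±1, so l_f ∈ {-1, 1}; with 0 ≤ l_f ≤ n_f−1 = 1, the allowed l_f values are {1}.
For l_f = 1: m_f ∈ {m_i−1, m_i, m_i+1} ∩ [−1, 1] = {-1, 0, 1} → 3 states.
Total: 3.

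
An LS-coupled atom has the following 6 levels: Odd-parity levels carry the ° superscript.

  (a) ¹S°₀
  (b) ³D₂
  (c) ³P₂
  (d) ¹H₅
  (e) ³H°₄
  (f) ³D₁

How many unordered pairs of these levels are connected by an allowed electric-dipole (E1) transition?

0

(a)–(b): forbidden (ΔS, ΔL, ΔJ).
(a)–(c): forbidden (ΔS, ΔJ).
(a)–(d): forbidden (ΔL, ΔJ).
(a)–(e): forbidden (parity, ΔS, ΔL, ΔJ).
(a)–(f): forbidden (ΔS, ΔL).
(b)–(c): forbidden (parity).
(b)–(d): forbidden (parity, ΔS, ΔL, ΔJ).
(b)–(e): forbidden (ΔL, ΔJ).
(b)–(f): forbidden (parity).
(c)–(d): forbidden (parity, ΔS, ΔL, ΔJ).
(c)–(e): forbidden (ΔL, ΔJ).
(c)–(f): forbidden (parity).
(d)–(e): forbidden (ΔS).
(d)–(f): forbidden (parity, ΔS, ΔL, ΔJ).
(e)–(f): forbidden (ΔL, ΔJ).
Allowed pairs: 0 of 15.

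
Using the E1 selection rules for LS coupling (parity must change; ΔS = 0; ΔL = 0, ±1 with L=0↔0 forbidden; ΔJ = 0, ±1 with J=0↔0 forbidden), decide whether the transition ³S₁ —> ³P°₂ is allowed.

allowed

ΔL = 0, ±1 (not L=0↔0): L: 0 → 1, ΔL = +1 — ✓.
ΔS = 0: S: 1 → 1 — ✓.
Parity must change: even → odd — ✓.
ΔJ = 0, ±1 (not J=0↔0): J: 1 → 2, ΔJ = +1 — ✓.
All four E1 rules are satisfied.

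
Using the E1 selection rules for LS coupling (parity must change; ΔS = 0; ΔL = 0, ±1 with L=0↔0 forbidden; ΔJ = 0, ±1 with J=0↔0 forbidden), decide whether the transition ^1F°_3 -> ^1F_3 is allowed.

Reading off the term symbols: S 0→0, L 3→3, J 3→3, parity odd→even.
Parity must change: odd → even — ✓.
ΔS = 0: S: 0 → 0 — ✓.
ΔL = 0, ±1 (not L=0↔0): L: 3 → 3, ΔL = +0 — ✓.
ΔJ = 0, ±1 (not J=0↔0): J: 3 → 3, ΔJ = +0 — ✓.
All four E1 rules are satisfied.

allowed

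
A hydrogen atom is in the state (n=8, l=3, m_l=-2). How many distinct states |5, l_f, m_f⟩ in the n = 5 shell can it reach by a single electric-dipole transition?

5

E1 requires Δl = ±1, so l_f ∈ {2, 4}; with 0 ≤ l_f ≤ n_f−1 = 4, the allowed l_f values are {2, 4}.
For l_f = 2: m_f ∈ {m_i−1, m_i, m_i+1} ∩ [−2, 2] = {-2, -1} → 2 states.
For l_f = 4: m_f ∈ {m_i−1, m_i, m_i+1} ∩ [−4, 4] = {-3, -2, -1} → 3 states.
Total: 5.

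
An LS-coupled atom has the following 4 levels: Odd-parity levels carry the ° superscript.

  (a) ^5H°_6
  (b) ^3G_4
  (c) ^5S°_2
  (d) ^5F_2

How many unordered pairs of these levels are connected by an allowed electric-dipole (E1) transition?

0

(a)–(b): forbidden (ΔS, ΔJ).
(a)–(c): forbidden (parity, ΔL, ΔJ).
(a)–(d): forbidden (ΔL, ΔJ).
(b)–(c): forbidden (ΔS, ΔL, ΔJ).
(b)–(d): forbidden (parity, ΔS, ΔJ).
(c)–(d): forbidden (ΔL).
Allowed pairs: 0 of 6.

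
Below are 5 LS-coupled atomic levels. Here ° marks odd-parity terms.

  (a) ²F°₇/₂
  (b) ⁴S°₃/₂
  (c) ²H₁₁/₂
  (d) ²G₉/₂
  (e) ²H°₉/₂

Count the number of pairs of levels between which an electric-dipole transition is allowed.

3

(a)–(b): forbidden (parity, ΔS, ΔL, ΔJ).
(a)–(c): forbidden (ΔL, ΔJ).
(a)–(d): allowed.
(a)–(e): forbidden (parity, ΔL).
(b)–(c): forbidden (ΔS, ΔL, ΔJ).
(b)–(d): forbidden (ΔS, ΔL, ΔJ).
(b)–(e): forbidden (parity, ΔS, ΔL, ΔJ).
(c)–(d): forbidden (parity).
(c)–(e): allowed.
(d)–(e): allowed.
Allowed pairs: 3 of 10.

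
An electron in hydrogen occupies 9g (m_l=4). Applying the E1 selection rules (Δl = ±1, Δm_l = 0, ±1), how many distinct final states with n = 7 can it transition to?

E1 requires Δl = ±1, so l_f ∈ {3, 5}; with 0 ≤ l_f ≤ n_f−1 = 6, the allowed l_f values are {3, 5}.
For l_f = 3: m_f ∈ {m_i−1, m_i, m_i+1} ∩ [−3, 3] = {3} → 1 state.
For l_f = 5: m_f ∈ {m_i−1, m_i, m_i+1} ∩ [−5, 5] = {3, 4, 5} → 3 states.
Total: 4.

4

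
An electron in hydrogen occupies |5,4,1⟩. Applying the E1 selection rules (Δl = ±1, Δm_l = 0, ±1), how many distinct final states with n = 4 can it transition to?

3

E1 requires Δl = ±1, so l_f ∈ {3, 5}; with 0 ≤ l_f ≤ n_f−1 = 3, the allowed l_f values are {3}.
For l_f = 3: m_f ∈ {m_i−1, m_i, m_i+1} ∩ [−3, 3] = {0, 1, 2} → 3 states.
Total: 3.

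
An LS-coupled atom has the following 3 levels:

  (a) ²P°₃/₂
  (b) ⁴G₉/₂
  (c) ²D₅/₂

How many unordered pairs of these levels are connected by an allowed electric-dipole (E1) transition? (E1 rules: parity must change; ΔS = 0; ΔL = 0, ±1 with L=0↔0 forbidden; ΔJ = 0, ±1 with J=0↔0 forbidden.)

1

(a)–(b): forbidden (ΔS, ΔL, ΔJ).
(a)–(c): allowed.
(b)–(c): forbidden (parity, ΔS, ΔL, ΔJ).
Allowed pairs: 1 of 3.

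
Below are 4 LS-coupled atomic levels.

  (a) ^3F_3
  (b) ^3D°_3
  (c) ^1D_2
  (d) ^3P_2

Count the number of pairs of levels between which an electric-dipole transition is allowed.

2

(a)–(b): allowed.
(a)–(c): forbidden (parity, ΔS).
(a)–(d): forbidden (parity, ΔL).
(b)–(c): forbidden (ΔS).
(b)–(d): allowed.
(c)–(d): forbidden (parity, ΔS).
Allowed pairs: 2 of 6.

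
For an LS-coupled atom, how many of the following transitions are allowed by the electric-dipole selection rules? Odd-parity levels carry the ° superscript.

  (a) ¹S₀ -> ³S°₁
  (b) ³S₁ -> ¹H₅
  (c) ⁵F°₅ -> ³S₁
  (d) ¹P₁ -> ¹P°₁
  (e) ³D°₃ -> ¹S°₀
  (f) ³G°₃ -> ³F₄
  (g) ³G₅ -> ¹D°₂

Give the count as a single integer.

(a) forbidden (ΔS, ΔL fail)
(b) forbidden (parity, ΔS, ΔL, ΔJ fail)
(c) forbidden (ΔS, ΔL, ΔJ fail)
(d) allowed
(e) forbidden (parity, ΔS, ΔL, ΔJ fail)
(f) allowed
(g) forbidden (ΔS, ΔL, ΔJ fail)
Total allowed: 2 of 7.

2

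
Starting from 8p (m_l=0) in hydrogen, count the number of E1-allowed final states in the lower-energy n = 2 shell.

1

E1 requires Δl = ±1, so l_f ∈ {0, 2}; with 0 ≤ l_f ≤ n_f−1 = 1, the allowed l_f values are {0}.
For l_f = 0: m_f ∈ {m_i−1, m_i, m_i+1} ∩ [−0, 0] = {0} → 1 state.
Total: 1.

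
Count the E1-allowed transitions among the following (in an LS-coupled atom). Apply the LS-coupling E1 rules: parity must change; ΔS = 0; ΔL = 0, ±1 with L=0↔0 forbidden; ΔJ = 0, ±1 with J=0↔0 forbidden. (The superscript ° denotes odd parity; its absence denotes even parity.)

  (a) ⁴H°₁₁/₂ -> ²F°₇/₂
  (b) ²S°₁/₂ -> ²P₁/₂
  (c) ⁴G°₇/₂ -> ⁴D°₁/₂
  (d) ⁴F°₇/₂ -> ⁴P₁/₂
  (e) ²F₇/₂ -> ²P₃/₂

(a) forbidden (parity, ΔS, ΔL, ΔJ fail)
(b) allowed
(c) forbidden (parity, ΔL, ΔJ fail)
(d) forbidden (ΔL, ΔJ fail)
(e) forbidden (parity, ΔL, ΔJ fail)
Total allowed: 1 of 5.

1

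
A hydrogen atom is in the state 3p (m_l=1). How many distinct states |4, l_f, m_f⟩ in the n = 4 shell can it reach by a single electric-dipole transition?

4

E1 requires Δl = ±1, so l_f ∈ {0, 2}; with 0 ≤ l_f ≤ n_f−1 = 3, the allowed l_f values are {0, 2}.
For l_f = 0: m_f ∈ {m_i−1, m_i, m_i+1} ∩ [−0, 0] = {0} → 1 state.
For l_f = 2: m_f ∈ {m_i−1, m_i, m_i+1} ∩ [−2, 2] = {0, 1, 2} → 3 states.
Total: 4.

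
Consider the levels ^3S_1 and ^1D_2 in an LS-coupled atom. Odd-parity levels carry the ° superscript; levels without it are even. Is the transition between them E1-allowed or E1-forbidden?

forbidden

Initial level: S=1, L=0, J=1, parity even. Final level: S=0, L=2, J=2, parity even.
Parity must change: even → even — fails.
ΔS = 0: S: 1 → 0 — fails.
ΔL = 0, ±1 (not L=0↔0): L: 0 → 2, ΔL = +2 — fails.
ΔJ = 0, ±1 (not J=0↔0): J: 1 → 2, ΔJ = +1 — passes.
Rule(s) violated: parity, ΔS, ΔL.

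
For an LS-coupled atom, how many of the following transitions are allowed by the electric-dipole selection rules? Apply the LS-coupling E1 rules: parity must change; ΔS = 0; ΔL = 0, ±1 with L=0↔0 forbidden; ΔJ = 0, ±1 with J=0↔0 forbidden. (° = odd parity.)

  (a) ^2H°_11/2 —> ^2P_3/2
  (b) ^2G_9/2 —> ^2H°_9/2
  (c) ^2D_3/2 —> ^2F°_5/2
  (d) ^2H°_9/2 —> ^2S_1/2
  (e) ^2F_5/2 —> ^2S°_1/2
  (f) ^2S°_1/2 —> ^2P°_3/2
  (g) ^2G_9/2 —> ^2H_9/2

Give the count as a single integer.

(a) forbidden (ΔL, ΔJ fail)
(b) allowed
(c) allowed
(d) forbidden (ΔL, ΔJ fail)
(e) forbidden (ΔL, ΔJ fail)
(f) forbidden (parity fails)
(g) forbidden (parity fails)
Total allowed: 2 of 7.

2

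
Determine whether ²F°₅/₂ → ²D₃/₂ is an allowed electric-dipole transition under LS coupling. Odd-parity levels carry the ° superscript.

allowed

Initial level: S=1/2, L=3, J=5/2, parity odd. Final level: S=1/2, L=2, J=3/2, parity even.
Parity must change: odd → even — ok.
ΔS = 0: S: 1/2 → 1/2 — ok.
ΔL = 0, ±1 (not L=0↔0): L: 3 → 2, ΔL = -1 — ok.
ΔJ = 0, ±1 (not J=0↔0): J: 5/2 → 3/2, ΔJ = -1 — ok.
All four E1 rules are satisfied.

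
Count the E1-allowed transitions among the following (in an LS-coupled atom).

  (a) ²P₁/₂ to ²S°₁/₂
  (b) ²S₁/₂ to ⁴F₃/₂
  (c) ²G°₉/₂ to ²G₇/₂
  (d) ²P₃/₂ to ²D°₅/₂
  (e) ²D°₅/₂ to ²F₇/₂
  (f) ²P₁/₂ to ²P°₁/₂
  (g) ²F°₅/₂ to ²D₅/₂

6

(a) allowed
(b) forbidden (parity, ΔS, ΔL fail)
(c) allowed
(d) allowed
(e) allowed
(f) allowed
(g) allowed
Total allowed: 6 of 7.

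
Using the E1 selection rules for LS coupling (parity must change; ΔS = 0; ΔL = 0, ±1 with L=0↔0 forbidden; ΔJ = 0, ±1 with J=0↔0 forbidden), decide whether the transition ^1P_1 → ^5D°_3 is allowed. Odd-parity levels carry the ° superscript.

Initial level: S=0, L=1, J=1, parity even. Final level: S=2, L=2, J=3, parity odd.
Parity must change: even → odd — ok.
ΔS = 0: S: 0 → 2 — fails.
ΔL = 0, ±1 (not L=0↔0): L: 1 → 2, ΔL = +1 — ok.
ΔJ = 0, ±1 (not J=0↔0): J: 1 → 3, ΔJ = +2 — fails.
Rule(s) violated: ΔS, ΔJ.

forbidden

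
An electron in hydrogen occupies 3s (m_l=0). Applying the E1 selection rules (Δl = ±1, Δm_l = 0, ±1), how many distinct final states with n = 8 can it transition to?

E1 requires Δl = ±1, so l_f ∈ {-1, 1}; with 0 ≤ l_f ≤ n_f−1 = 7, the allowed l_f values are {1}.
For l_f = 1: m_f ∈ {m_i−1, m_i, m_i+1} ∩ [−1, 1] = {-1, 0, 1} → 3 states.
Total: 3.

3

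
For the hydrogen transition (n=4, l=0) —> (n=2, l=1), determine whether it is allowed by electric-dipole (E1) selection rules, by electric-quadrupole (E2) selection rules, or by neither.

E1

Δl = 1 − 0 = +1; l_i + l_f = 1.
E1 (Δl = ±1): satisfied.
E2 (Δl = 0,±2, l_i+l_f ≥ 2): not satisfied.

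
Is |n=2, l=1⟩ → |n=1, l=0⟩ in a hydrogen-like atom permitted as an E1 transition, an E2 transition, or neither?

E1

Δl = 0 − 1 = -1; l_i + l_f = 1.
E1 (Δl = ±1): satisfied.
E2 (Δl = 0,±2, l_i+l_f ≥ 2): not satisfied.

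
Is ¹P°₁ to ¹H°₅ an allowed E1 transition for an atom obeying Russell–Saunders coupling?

ΔS = 0: S: 0 → 0 — ✓.
ΔJ = 0, ±1 (not J=0↔0): J: 1 → 5, ΔJ = +4 — ✗.
Parity must change: odd → odd — ✗.
ΔL = 0, ±1 (not L=0↔0): L: 1 → 5, ΔL = +4 — ✗.
Rule(s) violated: parity, ΔL, ΔJ.

forbidden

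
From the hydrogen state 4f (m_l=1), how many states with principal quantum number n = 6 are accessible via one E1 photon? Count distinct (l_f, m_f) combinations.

6

E1 requires Δl = ±1, so l_f ∈ {2, 4}; with 0 ≤ l_f ≤ n_f−1 = 5, the allowed l_f values are {2, 4}.
For l_f = 2: m_f ∈ {m_i−1, m_i, m_i+1} ∩ [−2, 2] = {0, 1, 2} → 3 states.
For l_f = 4: m_f ∈ {m_i−1, m_i, m_i+1} ∩ [−4, 4] = {0, 1, 2} → 3 states.
Total: 6.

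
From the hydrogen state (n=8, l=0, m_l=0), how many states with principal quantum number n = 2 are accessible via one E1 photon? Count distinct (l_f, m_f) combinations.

3

E1 requires Δl = ±1, so l_f ∈ {-1, 1}; with 0 ≤ l_f ≤ n_f−1 = 1, the allowed l_f values are {1}.
For l_f = 1: m_f ∈ {m_i−1, m_i, m_i+1} ∩ [−1, 1] = {-1, 0, 1} → 3 states.
Total: 3.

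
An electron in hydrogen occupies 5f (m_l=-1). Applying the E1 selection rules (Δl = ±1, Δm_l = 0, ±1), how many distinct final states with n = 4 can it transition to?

E1 requires Δl = ±1, so l_f ∈ {2, 4}; with 0 ≤ l_f ≤ n_f−1 = 3, the allowed l_f values are {2}.
For l_f = 2: m_f ∈ {m_i−1, m_i, m_i+1} ∩ [−2, 2] = {-2, -1, 0} → 3 states.
Total: 3.

3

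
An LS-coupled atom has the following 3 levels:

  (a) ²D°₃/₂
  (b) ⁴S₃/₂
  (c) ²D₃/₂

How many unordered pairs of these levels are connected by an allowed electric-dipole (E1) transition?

1

(a)–(b): forbidden (ΔS, ΔL).
(a)–(c): allowed.
(b)–(c): forbidden (parity, ΔS, ΔL).
Allowed pairs: 1 of 3.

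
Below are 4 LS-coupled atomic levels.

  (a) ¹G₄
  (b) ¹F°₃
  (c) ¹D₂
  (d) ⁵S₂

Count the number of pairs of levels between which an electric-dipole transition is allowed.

(a)–(b): allowed.
(a)–(c): forbidden (parity, ΔL, ΔJ).
(a)–(d): forbidden (parity, ΔS, ΔL, ΔJ).
(b)–(c): allowed.
(b)–(d): forbidden (ΔS, ΔL).
(c)–(d): forbidden (parity, ΔS, ΔL).
Allowed pairs: 2 of 6.

2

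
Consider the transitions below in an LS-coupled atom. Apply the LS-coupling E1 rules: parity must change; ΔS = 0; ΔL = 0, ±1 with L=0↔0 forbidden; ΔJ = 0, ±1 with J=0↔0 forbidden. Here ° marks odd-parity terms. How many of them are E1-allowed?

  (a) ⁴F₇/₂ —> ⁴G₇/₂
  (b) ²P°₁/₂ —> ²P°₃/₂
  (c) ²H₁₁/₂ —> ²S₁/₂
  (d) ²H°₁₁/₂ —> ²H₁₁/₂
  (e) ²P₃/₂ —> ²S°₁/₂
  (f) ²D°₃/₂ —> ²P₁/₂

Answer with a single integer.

(a) forbidden (parity fails)
(b) forbidden (parity fails)
(c) forbidden (parity, ΔL, ΔJ fail)
(d) allowed
(e) allowed
(f) allowed
Total allowed: 3 of 6.

3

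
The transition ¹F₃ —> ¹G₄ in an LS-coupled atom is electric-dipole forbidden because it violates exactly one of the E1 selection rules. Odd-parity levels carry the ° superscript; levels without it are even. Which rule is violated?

parity

Parity must change: even → even — fails.
ΔS = 0: S: 0 → 0 — ok.
ΔL = 0, ±1 (not L=0↔0): L: 3 → 4, ΔL = +1 — ok.
ΔJ = 0, ±1 (not J=0↔0): J: 3 → 4, ΔJ = +1 — ok.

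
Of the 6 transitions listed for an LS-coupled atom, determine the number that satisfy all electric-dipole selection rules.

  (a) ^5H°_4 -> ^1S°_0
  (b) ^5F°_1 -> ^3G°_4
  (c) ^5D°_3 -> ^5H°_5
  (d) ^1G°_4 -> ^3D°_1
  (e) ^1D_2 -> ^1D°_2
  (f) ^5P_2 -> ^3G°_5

1

(a) forbidden (parity, ΔS, ΔL, ΔJ fail)
(b) forbidden (parity, ΔS, ΔJ fail)
(c) forbidden (parity, ΔL, ΔJ fail)
(d) forbidden (parity, ΔS, ΔL, ΔJ fail)
(e) allowed
(f) forbidden (ΔS, ΔL, ΔJ fail)
Total allowed: 1 of 6.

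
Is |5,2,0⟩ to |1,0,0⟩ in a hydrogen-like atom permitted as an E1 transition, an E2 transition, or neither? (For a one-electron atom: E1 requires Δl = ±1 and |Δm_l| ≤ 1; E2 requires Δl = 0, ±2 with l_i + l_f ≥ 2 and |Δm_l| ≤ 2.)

E2

Δl = 0 − 2 = -2; l_i + l_f = 2.
Δm_l = +0.
E1 (Δl = ±1, |Δm_l| ≤ 1): not satisfied.
E2 (Δl = 0,±2, l_i+l_f ≥ 2, |Δm_l| ≤ 2): satisfied.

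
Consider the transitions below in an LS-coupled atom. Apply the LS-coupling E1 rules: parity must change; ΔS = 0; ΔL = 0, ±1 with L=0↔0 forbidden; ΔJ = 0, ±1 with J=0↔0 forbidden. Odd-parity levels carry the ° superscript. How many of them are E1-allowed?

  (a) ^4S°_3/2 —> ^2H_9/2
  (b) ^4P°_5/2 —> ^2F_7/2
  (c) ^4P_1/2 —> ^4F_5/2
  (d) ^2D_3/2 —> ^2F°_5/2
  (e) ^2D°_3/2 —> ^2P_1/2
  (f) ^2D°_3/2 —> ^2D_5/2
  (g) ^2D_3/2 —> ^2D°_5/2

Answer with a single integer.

4

(a) forbidden (ΔS, ΔL, ΔJ fail)
(b) forbidden (ΔS, ΔL fail)
(c) forbidden (parity, ΔL, ΔJ fail)
(d) allowed
(e) allowed
(f) allowed
(g) allowed
Total allowed: 4 of 7.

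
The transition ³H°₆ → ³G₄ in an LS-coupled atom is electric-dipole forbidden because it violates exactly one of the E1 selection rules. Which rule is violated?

the ΔJ = 0, ±1 rule

ΔS = 0: S: 1 → 1 — ok.
ΔJ = 0, ±1 (not J=0↔0): J: 6 → 4, ΔJ = -2 — fails.
ΔL = 0, ±1 (not L=0↔0): L: 5 → 4, ΔL = -1 — ok.
Parity must change: odd → even — ok.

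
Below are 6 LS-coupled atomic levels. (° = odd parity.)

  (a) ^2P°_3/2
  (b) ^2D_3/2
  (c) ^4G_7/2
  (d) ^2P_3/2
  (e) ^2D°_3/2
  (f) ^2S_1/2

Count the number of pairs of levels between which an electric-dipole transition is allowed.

5

(a)–(b): allowed.
(a)–(c): forbidden (ΔS, ΔL, ΔJ).
(a)–(d): allowed.
(a)–(e): forbidden (parity).
(a)–(f): allowed.
(b)–(c): forbidden (parity, ΔS, ΔL, ΔJ).
(b)–(d): forbidden (parity).
(b)–(e): allowed.
(b)–(f): forbidden (parity, ΔL).
(c)–(d): forbidden (parity, ΔS, ΔL, ΔJ).
(c)–(e): forbidden (ΔS, ΔL, ΔJ).
(c)–(f): forbidden (parity, ΔS, ΔL, ΔJ).
(d)–(e): allowed.
(d)–(f): forbidden (parity).
(e)–(f): forbidden (ΔL).
Allowed pairs: 5 of 15.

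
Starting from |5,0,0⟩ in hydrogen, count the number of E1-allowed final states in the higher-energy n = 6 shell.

E1 requires Δl = ±1, so l_f ∈ {-1, 1}; with 0 ≤ l_f ≤ n_f−1 = 5, the allowed l_f values are {1}.
For l_f = 1: m_f ∈ {m_i−1, m_i, m_i+1} ∩ [−1, 1] = {-1, 0, 1} → 3 states.
Total: 3.

3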